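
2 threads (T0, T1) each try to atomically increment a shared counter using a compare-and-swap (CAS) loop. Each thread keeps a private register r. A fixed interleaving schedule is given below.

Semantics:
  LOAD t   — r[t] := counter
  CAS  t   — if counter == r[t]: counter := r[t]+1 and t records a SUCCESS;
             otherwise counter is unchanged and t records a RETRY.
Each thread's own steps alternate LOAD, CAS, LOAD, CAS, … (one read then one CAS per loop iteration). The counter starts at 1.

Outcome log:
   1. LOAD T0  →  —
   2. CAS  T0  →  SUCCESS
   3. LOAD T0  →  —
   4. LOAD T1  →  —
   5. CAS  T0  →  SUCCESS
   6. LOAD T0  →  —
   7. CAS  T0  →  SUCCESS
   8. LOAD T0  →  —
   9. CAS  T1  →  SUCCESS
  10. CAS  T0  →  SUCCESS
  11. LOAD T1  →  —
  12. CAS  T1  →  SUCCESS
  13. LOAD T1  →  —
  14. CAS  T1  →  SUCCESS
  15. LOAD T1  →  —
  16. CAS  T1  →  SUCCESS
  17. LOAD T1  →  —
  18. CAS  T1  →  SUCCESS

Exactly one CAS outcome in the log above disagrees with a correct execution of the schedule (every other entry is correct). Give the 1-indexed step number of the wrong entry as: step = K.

step = 9

Correct run:
[1] T0.load  rd  (counter 1, T0.r 1)
[2] T0.cas  hit  (counter 2, T0.r 1)
[3] T0.load  rd  (counter 2, T0.r 2)
[4] T1.load  rd  (counter 2, T1.r 2)
[5] T0.cas  hit  (counter 3, T0.r 2)
[6] T0.load  rd  (counter 3, T0.r 3)
[7] T0.cas  hit  (counter 4, T0.r 3)
[8] T0.load  rd  (counter 4, T0.r 4)
[9] T1.cas  miss  (counter 4, T1.r 2)
[10] T0.cas  hit  (counter 5, T0.r 4)
[11] T1.load  rd  (counter 5, T1.r 5)
[12] T1.cas  hit  (counter 6, T1.r 5)
[13] T1.load  rd  (counter 6, T1.r 6)
[14] T1.cas  hit  (counter 7, T1.r 6)
[15] T1.load  rd  (counter 7, T1.r 7)
[16] T1.cas  hit  (counter 8, T1.r 7)
[17] T1.load  rd  (counter 8, T1.r 8)
[18] T1.cas  hit  (counter 9, T1.r 8)
Mismatch at 9.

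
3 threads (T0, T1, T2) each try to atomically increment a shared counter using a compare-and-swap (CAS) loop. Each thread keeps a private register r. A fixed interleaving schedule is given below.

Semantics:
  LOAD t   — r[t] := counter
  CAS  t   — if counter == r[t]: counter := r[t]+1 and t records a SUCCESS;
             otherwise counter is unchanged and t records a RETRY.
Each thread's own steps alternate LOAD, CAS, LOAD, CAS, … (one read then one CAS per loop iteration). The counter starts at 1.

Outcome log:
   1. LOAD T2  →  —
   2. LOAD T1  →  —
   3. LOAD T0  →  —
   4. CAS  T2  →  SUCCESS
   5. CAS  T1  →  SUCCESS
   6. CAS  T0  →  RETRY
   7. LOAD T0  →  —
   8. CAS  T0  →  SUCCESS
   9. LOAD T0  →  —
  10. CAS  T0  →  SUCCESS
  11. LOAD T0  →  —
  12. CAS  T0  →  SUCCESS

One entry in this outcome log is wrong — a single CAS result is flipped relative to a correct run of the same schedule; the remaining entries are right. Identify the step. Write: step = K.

Reference trace:
step 1: T2 LOAD ⇒ load; ctr=1 reg=1
step 2: T1 LOAD ⇒ load; ctr=1 reg=1
step 3: T0 LOAD ⇒ load; ctr=1 reg=1
step 4: T2 CAS ⇒ ok; ctr=2 reg=1
step 5: T1 CAS ⇒ retry; ctr=2 reg=1
step 6: T0 CAS ⇒ retry; ctr=2 reg=1
step 7: T0 LOAD ⇒ load; ctr=2 reg=2
step 8: T0 CAS ⇒ ok; ctr=3 reg=2
step 9: T0 LOAD ⇒ load; ctr=3 reg=3
step 10: T0 CAS ⇒ ok; ctr=4 reg=3
step 11: T0 LOAD ⇒ load; ctr=4 reg=4
step 12: T0 CAS ⇒ ok; ctr=5 reg=4
Mismatch at 5.

step = 5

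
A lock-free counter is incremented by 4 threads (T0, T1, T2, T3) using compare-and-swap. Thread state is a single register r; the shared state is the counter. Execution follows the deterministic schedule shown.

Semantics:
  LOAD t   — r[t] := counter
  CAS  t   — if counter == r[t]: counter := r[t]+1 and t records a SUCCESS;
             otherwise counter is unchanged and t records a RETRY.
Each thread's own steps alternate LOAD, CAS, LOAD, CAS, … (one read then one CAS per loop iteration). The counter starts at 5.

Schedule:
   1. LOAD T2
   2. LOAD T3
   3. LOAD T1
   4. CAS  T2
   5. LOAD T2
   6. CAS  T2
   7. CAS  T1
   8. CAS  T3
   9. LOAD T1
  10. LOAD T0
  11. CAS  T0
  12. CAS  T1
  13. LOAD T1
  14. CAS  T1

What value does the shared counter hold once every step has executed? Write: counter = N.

T2 LOAD — after: cnt=5, r=5 — load
T3 LOAD — after: cnt=5, r=5 — load
T1 LOAD — after: cnt=5, r=5 — load
T2 CAS — after: cnt=6, r=5 — ok
T2 LOAD — after: cnt=6, r=6 — load
T2 CAS — after: cnt=7, r=6 — ok
T1 CAS — after: cnt=7, r=5 — retry
T3 CAS — after: cnt=7, r=5 — retry
T1 LOAD — after: cnt=7, r=7 — load
T0 LOAD — after: cnt=7, r=7 — load
T0 CAS — after: cnt=8, r=7 — ok
T1 CAS — after: cnt=8, r=7 — retry
T1 LOAD — after: cnt=8, r=8 — load
T1 CAS — after: cnt=9, r=8 — ok

counter = 9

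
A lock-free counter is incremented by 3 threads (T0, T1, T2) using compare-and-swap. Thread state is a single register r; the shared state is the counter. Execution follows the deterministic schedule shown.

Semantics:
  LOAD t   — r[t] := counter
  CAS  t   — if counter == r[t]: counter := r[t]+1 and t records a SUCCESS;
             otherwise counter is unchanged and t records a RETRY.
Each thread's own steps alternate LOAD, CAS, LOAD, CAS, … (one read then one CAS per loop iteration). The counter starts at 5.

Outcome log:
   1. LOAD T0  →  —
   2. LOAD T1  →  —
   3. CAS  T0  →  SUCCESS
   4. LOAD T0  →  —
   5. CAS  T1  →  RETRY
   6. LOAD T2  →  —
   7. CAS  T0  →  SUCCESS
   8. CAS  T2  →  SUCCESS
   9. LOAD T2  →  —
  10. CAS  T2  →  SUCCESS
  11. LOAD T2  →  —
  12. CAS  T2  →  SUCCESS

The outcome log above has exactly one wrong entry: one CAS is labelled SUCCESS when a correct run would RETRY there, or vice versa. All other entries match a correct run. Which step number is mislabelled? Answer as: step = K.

step = 8

Re-executing:
[1] T0.load  rd  (counter 5, T0.r 5)
[2] T1.load  rd  (counter 5, T1.r 5)
[3] T0.cas  hit  (counter 6, T0.r 5)
[4] T0.load  rd  (counter 6, T0.r 6)
[5] T1.cas  miss  (counter 6, T1.r 5)
[6] T2.load  rd  (counter 6, T2.r 6)
[7] T0.cas  hit  (counter 7, T0.r 6)
[8] T2.cas  miss  (counter 7, T2.r 6)
[9] T2.load  rd  (counter 7, T2.r 7)
[10] T2.cas  hit  (counter 8, T2.r 7)
[11] T2.load  rd  (counter 8, T2.r 8)
[12] T2.cas  hit  (counter 9, T2.r 8)
Log disagrees first at step 8.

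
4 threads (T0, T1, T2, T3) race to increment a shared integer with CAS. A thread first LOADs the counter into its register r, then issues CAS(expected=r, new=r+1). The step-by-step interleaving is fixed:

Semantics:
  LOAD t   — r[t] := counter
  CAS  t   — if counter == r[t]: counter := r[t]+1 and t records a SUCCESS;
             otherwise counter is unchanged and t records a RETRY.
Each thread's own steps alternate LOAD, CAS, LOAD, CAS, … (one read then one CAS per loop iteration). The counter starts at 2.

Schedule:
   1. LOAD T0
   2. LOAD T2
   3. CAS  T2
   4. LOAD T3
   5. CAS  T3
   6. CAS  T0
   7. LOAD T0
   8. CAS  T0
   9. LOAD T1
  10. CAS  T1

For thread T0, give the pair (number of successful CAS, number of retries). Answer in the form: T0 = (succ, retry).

T0 LOAD — after: cnt=2, r=2 — load
T2 LOAD — after: cnt=2, r=2 — load
T2 CAS — after: cnt=3, r=2 — ok
T3 LOAD — after: cnt=3, r=3 — load
T3 CAS — after: cnt=4, r=3 — ok
T0 CAS — after: cnt=4, r=2 — retry
T0 LOAD — after: cnt=4, r=4 — load
T0 CAS — after: cnt=5, r=4 — ok
T1 LOAD — after: cnt=5, r=5 — load
T1 CAS — after: cnt=6, r=5 — ok

T0 = (1, 1)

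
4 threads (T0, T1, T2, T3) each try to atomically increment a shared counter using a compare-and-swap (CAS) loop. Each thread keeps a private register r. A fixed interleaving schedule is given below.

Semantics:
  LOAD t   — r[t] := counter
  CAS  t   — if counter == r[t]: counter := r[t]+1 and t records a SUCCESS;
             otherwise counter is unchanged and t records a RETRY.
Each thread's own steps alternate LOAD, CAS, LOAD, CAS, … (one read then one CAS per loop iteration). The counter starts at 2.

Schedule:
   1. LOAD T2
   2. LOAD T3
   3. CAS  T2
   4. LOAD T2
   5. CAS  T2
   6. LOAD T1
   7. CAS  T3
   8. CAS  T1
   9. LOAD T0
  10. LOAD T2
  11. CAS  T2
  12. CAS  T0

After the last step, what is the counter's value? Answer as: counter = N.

counter = 6

step 1: T2 LOAD ⇒ load; ctr=2 reg=2
step 2: T3 LOAD ⇒ load; ctr=2 reg=2
step 3: T2 CAS ⇒ ok; ctr=3 reg=2
step 4: T2 LOAD ⇒ load; ctr=3 reg=3
step 5: T2 CAS ⇒ ok; ctr=4 reg=3
step 6: T1 LOAD ⇒ load; ctr=4 reg=4
step 7: T3 CAS ⇒ retry; ctr=4 reg=2
step 8: T1 CAS ⇒ ok; ctr=5 reg=4
step 9: T0 LOAD ⇒ load; ctr=5 reg=5
step 10: T2 LOAD ⇒ load; ctr=5 reg=5
step 11: T2 CAS ⇒ ok; ctr=6 reg=5
step 12: T0 CAS ⇒ retry; ctr=6 reg=5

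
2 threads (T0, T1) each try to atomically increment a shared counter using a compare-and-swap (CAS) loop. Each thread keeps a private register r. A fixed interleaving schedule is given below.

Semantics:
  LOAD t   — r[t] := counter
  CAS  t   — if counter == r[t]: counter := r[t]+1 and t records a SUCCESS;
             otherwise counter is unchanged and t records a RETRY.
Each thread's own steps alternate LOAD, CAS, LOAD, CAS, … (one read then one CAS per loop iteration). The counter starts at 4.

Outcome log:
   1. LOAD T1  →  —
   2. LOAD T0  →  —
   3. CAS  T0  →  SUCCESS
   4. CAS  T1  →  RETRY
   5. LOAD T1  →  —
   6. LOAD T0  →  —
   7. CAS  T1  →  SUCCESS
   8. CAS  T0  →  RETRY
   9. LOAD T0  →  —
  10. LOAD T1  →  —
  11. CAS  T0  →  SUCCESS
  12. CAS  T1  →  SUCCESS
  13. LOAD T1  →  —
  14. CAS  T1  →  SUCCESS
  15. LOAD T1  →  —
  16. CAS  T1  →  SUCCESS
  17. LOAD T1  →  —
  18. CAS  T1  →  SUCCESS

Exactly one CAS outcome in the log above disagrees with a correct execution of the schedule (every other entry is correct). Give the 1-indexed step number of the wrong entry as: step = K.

step = 12

Re-executing:
step 1: T1 LOAD ⇒ load; ctr=4 reg=4
step 2: T0 LOAD ⇒ load; ctr=4 reg=4
step 3: T0 CAS ⇒ ok; ctr=5 reg=4
step 4: T1 CAS ⇒ retry; ctr=5 reg=4
step 5: T1 LOAD ⇒ load; ctr=5 reg=5
step 6: T0 LOAD ⇒ load; ctr=5 reg=5
step 7: T1 CAS ⇒ ok; ctr=6 reg=5
step 8: T0 CAS ⇒ retry; ctr=6 reg=5
step 9: T0 LOAD ⇒ load; ctr=6 reg=6
step 10: T1 LOAD ⇒ load; ctr=6 reg=6
step 11: T0 CAS ⇒ ok; ctr=7 reg=6
step 12: T1 CAS ⇒ retry; ctr=7 reg=6
step 13: T1 LOAD ⇒ load; ctr=7 reg=7
step 14: T1 CAS ⇒ ok; ctr=8 reg=7
step 15: T1 LOAD ⇒ load; ctr=8 reg=8
step 16: T1 CAS ⇒ ok; ctr=9 reg=8
step 17: T1 LOAD ⇒ load; ctr=9 reg=9
step 18: T1 CAS ⇒ ok; ctr=10 reg=9
Flip is step 12.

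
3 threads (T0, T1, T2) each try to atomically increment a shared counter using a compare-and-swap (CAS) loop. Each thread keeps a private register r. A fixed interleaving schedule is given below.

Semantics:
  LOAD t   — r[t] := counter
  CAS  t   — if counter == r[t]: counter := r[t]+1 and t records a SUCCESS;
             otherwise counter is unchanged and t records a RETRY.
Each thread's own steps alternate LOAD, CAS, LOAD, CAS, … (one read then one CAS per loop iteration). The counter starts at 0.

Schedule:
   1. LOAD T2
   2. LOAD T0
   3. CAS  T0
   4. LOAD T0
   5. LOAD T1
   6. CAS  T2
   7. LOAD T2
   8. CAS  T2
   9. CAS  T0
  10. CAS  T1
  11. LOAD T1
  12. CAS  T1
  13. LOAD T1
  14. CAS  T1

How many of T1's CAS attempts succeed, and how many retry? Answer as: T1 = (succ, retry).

T1 = (2, 1)

T2 LOAD — after: cnt=0, r=0 — load
T0 LOAD — after: cnt=0, r=0 — load
T0 CAS — after: cnt=1, r=0 — ok
T0 LOAD — after: cnt=1, r=1 — load
T1 LOAD — after: cnt=1, r=1 — load
T2 CAS — after: cnt=1, r=0 — retry
T2 LOAD — after: cnt=1, r=1 — load
T2 CAS — after: cnt=2, r=1 — ok
T0 CAS — after: cnt=2, r=1 — retry
T1 CAS — after: cnt=2, r=1 — retry
T1 LOAD — after: cnt=2, r=2 — load
T1 CAS — after: cnt=3, r=2 — ok
T1 LOAD — after: cnt=3, r=3 — load
T1 CAS — after: cnt=4, r=3 — ok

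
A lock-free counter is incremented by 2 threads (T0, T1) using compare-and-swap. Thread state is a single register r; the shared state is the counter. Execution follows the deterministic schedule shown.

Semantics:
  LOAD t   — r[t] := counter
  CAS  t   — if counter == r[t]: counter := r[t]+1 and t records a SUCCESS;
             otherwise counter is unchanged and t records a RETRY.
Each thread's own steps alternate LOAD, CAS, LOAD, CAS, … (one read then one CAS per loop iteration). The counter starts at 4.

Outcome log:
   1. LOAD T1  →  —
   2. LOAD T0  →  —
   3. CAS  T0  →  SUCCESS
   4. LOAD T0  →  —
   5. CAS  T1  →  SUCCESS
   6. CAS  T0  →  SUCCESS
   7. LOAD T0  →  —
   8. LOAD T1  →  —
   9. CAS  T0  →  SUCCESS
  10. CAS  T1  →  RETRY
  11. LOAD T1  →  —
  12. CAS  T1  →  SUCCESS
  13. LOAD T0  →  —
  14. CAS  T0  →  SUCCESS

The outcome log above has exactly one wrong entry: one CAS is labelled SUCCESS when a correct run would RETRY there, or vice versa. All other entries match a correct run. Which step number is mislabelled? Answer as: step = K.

step = 5

Correct run:
#1 T1 reads 4
#2 T0 reads 4
#3 T0 CAS(4→5) writes; counter now 5
#4 T0 reads 5
#5 T1 CAS(4→5) fails; counter now 5
#6 T0 CAS(5→6) writes; counter now 6
#7 T0 reads 6
#8 T1 reads 6
#9 T0 CAS(6→7) writes; counter now 7
#10 T1 CAS(6→7) fails; counter now 7
#11 T1 reads 7
#12 T1 CAS(7→8) writes; counter now 8
#13 T0 reads 8
#14 T0 CAS(8→9) writes; counter now 9
Log disagrees first at step 5.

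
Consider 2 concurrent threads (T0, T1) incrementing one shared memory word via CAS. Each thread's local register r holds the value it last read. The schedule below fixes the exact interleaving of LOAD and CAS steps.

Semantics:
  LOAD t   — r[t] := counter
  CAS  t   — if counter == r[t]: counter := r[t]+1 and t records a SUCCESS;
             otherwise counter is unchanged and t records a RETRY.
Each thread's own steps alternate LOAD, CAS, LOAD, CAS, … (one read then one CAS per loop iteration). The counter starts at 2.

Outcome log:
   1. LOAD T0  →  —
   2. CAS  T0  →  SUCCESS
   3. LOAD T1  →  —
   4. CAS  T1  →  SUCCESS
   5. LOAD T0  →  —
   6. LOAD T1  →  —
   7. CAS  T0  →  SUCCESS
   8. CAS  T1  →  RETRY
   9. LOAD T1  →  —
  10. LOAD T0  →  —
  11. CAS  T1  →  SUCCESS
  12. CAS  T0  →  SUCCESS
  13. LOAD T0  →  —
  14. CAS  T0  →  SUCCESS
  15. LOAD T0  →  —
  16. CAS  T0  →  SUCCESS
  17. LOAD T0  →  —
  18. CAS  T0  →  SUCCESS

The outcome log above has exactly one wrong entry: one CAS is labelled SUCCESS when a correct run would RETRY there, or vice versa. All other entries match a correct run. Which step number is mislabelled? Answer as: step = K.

step = 12

Re-executing:
   1) LOAD T0:  M=2  r_T0=2
   2) CAS  T0:  M=3  r_T0=2 ✓
   3) LOAD T1:  M=3  r_T1=3
   4) CAS  T1:  M=4  r_T1=3 ✓
   5) LOAD T0:  M=4  r_T0=4
   6) LOAD T1:  M=4  r_T1=4
   7) CAS  T0:  M=5  r_T0=4 ✓
   8) CAS  T1:  M=5  r_T1=4 ✗
   9) LOAD T1:  M=5  r_T1=5
  10) LOAD T0:  M=5  r_T0=5
  11) CAS  T1:  M=6  r_T1=5 ✓
  12) CAS  T0:  M=6  r_T0=5 ✗
  13) LOAD T0:  M=6  r_T0=6
  14) CAS  T0:  M=7  r_T0=6 ✓
  15) LOAD T0:  M=7  r_T0=7
  16) CAS  T0:  M=8  r_T0=7 ✓
  17) LOAD T0:  M=8  r_T0=8
  18) CAS  T0:  M=9  r_T0=8 ✓
Mismatch at 12.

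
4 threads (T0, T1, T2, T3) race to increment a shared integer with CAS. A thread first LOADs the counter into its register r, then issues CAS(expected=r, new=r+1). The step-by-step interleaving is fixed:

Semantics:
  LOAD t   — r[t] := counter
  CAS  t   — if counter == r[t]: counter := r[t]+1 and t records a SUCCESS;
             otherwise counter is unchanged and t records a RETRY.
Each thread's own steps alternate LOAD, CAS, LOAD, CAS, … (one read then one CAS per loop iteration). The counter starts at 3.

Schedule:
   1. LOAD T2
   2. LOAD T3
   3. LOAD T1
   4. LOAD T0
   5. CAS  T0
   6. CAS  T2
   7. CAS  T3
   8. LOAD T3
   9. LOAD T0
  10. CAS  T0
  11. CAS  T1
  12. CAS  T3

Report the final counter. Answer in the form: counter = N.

counter = 5

[1] T2.load  rd  (counter 3, T2.r 3)
[2] T3.load  rd  (counter 3, T3.r 3)
[3] T1.load  rd  (counter 3, T1.r 3)
[4] T0.load  rd  (counter 3, T0.r 3)
[5] T0.cas  hit  (counter 4, T0.r 3)
[6] T2.cas  miss  (counter 4, T2.r 3)
[7] T3.cas  miss  (counter 4, T3.r 3)
[8] T3.load  rd  (counter 4, T3.r 4)
[9] T0.load  rd  (counter 4, T0.r 4)
[10] T0.cas  hit  (counter 5, T0.r 4)
[11] T1.cas  miss  (counter 5, T1.r 3)
[12] T3.cas  miss  (counter 5, T3.r 4)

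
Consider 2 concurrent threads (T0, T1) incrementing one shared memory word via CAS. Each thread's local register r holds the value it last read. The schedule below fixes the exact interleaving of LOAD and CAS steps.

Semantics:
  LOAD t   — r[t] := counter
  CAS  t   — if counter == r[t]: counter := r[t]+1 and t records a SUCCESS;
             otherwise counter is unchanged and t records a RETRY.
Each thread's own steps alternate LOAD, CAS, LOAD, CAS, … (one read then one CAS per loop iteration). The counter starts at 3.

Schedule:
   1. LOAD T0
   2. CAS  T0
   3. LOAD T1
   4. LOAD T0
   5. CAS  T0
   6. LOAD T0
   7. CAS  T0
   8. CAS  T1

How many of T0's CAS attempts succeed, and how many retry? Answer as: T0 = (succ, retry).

T0 = (3, 0)

1. LOAD T0 → mem=3 r[T0]=3 [LOAD]
2. CAS T0 → mem=4 r[T0]=3 [OK]
3. LOAD T1 → mem=4 r[T1]=4 [LOAD]
4. LOAD T0 → mem=4 r[T0]=4 [LOAD]
5. CAS T0 → mem=5 r[T0]=4 [OK]
6. LOAD T0 → mem=5 r[T0]=5 [LOAD]
7. CAS T0 → mem=6 r[T0]=5 [OK]
8. CAS T1 → mem=6 r[T1]=4 [RETRY]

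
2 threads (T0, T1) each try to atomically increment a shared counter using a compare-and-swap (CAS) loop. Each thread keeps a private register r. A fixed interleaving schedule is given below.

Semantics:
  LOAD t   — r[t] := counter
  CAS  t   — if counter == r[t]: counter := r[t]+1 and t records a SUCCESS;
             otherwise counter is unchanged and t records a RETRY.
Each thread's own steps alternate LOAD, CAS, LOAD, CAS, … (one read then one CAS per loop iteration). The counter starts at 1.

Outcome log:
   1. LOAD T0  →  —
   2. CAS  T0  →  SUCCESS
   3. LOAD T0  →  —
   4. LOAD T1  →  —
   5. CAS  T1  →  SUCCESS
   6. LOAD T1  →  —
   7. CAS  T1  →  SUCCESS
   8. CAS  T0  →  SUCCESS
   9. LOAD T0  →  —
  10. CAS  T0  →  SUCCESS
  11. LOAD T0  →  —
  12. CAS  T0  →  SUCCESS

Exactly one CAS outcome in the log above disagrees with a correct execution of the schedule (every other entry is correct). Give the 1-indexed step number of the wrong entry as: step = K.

step = 8

Reference trace:
   1) LOAD T0:  M=1  r_T0=1
   2) CAS  T0:  M=2  r_T0=1 ✓
   3) LOAD T0:  M=2  r_T0=2
   4) LOAD T1:  M=2  r_T1=2
   5) CAS  T1:  M=3  r_T1=2 ✓
   6) LOAD T1:  M=3  r_T1=3
   7) CAS  T1:  M=4  r_T1=3 ✓
   8) CAS  T0:  M=4  r_T0=2 ✗
   9) LOAD T0:  M=4  r_T0=4
  10) CAS  T0:  M=5  r_T0=4 ✓
  11) LOAD T0:  M=5  r_T0=5
  12) CAS  T0:  M=6  r_T0=5 ✓
Flip is step 8.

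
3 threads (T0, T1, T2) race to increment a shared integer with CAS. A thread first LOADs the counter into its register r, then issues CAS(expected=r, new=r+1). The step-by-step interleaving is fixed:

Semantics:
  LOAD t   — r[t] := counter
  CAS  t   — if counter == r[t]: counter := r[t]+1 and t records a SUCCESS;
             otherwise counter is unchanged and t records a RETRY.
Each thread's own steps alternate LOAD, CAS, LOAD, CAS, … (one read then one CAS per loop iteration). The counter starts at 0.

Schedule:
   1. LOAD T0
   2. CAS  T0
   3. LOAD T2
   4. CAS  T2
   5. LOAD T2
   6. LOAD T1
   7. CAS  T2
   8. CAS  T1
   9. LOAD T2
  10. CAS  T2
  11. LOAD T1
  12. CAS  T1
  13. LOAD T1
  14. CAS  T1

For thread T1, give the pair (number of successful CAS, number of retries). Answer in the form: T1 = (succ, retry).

   1) LOAD T0:  M=0  r_T0=0
   2) CAS  T0:  M=1  r_T0=0 ✓
   3) LOAD T2:  M=1  r_T2=1
   4) CAS  T2:  M=2  r_T2=1 ✓
   5) LOAD T2:  M=2  r_T2=2
   6) LOAD T1:  M=2  r_T1=2
   7) CAS  T2:  M=3  r_T2=2 ✓
   8) CAS  T1:  M=3  r_T1=2 ✗
   9) LOAD T2:  M=3  r_T2=3
  10) CAS  T2:  M=4  r_T2=3 ✓
  11) LOAD T1:  M=4  r_T1=4
  12) CAS  T1:  M=5  r_T1=4 ✓
  13) LOAD T1:  M=5  r_T1=5
  14) CAS  T1:  M=6  r_T1=5 ✓

T1 = (2, 1)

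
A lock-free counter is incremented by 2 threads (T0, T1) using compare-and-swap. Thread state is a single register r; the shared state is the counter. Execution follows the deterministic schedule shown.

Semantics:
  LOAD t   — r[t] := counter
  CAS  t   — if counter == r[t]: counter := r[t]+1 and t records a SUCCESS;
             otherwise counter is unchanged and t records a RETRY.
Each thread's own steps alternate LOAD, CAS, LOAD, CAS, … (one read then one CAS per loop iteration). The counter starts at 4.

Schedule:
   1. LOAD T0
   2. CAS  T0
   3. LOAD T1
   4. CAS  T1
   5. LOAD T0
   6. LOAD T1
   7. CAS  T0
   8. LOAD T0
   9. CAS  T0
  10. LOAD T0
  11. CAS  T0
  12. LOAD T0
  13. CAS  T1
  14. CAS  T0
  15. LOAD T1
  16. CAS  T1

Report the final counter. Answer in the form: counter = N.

counter = 11

step 1: T0 LOAD ⇒ load; ctr=4 reg=4
step 2: T0 CAS ⇒ ok; ctr=5 reg=4
step 3: T1 LOAD ⇒ load; ctr=5 reg=5
step 4: T1 CAS ⇒ ok; ctr=6 reg=5
step 5: T0 LOAD ⇒ load; ctr=6 reg=6
step 6: T1 LOAD ⇒ load; ctr=6 reg=6
step 7: T0 CAS ⇒ ok; ctr=7 reg=6
step 8: T0 LOAD ⇒ load; ctr=7 reg=7
step 9: T0 CAS ⇒ ok; ctr=8 reg=7
step 10: T0 LOAD ⇒ load; ctr=8 reg=8
step 11: T0 CAS ⇒ ok; ctr=9 reg=8
step 12: T0 LOAD ⇒ load; ctr=9 reg=9
step 13: T1 CAS ⇒ retry; ctr=9 reg=6
step 14: T0 CAS ⇒ ok; ctr=10 reg=9
step 15: T1 LOAD ⇒ load; ctr=10 reg=10
step 16: T1 CAS ⇒ ok; ctr=11 reg=10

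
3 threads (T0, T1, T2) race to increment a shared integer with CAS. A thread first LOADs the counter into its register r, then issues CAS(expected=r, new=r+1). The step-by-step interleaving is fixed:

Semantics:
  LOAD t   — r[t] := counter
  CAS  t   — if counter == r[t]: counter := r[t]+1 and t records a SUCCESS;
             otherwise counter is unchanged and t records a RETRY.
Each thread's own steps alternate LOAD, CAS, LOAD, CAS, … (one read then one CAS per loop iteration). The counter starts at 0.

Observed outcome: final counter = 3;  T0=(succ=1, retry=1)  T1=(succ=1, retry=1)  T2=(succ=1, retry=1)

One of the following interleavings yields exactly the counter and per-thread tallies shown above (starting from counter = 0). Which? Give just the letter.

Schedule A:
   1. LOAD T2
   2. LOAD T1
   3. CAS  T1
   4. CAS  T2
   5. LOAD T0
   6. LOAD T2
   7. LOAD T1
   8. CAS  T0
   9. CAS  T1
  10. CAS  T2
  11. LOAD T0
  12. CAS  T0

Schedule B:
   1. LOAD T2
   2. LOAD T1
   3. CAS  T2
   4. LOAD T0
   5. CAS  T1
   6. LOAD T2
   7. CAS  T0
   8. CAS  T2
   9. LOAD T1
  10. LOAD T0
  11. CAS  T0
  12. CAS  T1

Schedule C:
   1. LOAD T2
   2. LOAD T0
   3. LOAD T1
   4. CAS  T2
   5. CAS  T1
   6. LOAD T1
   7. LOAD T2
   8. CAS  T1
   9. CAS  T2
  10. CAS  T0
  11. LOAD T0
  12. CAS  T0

Run C:
[1] T2.load  rd  (counter 0, T2.r 0)
[2] T0.load  rd  (counter 0, T0.r 0)
[3] T1.load  rd  (counter 0, T1.r 0)
[4] T2.cas  hit  (counter 1, T2.r 0)
[5] T1.cas  miss  (counter 1, T1.r 0)
[6] T1.load  rd  (counter 1, T1.r 1)
[7] T2.load  rd  (counter 1, T2.r 1)
[8] T1.cas  hit  (counter 2, T1.r 1)
[9] T2.cas  miss  (counter 2, T2.r 1)
[10] T0.cas  miss  (counter 2, T0.r 0)
[11] T0.load  rd  (counter 2, T0.r 2)
[12] T0.cas  hit  (counter 3, T0.r 2)

C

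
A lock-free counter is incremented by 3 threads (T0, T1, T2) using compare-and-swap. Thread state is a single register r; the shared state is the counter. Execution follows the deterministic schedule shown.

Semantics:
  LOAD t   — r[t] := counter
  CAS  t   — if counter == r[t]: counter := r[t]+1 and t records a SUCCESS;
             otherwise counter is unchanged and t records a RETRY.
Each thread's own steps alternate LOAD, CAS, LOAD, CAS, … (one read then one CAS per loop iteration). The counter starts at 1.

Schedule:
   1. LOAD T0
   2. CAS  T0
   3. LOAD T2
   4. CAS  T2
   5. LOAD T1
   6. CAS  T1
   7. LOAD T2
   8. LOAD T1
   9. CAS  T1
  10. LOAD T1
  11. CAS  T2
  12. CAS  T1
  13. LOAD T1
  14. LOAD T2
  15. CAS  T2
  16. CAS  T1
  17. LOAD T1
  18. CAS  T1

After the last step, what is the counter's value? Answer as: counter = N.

counter = 8

   1) LOAD T0:  M=1  r_T0=1
   2) CAS  T0:  M=2  r_T0=1 ✓
   3) LOAD T2:  M=2  r_T2=2
   4) CAS  T2:  M=3  r_T2=2 ✓
   5) LOAD T1:  M=3  r_T1=3
   6) CAS  T1:  M=4  r_T1=3 ✓
   7) LOAD T2:  M=4  r_T2=4
   8) LOAD T1:  M=4  r_T1=4
   9) CAS  T1:  M=5  r_T1=4 ✓
  10) LOAD T1:  M=5  r_T1=5
  11) CAS  T2:  M=5  r_T2=4 ✗
  12) CAS  T1:  M=6  r_T1=5 ✓
  13) LOAD T1:  M=6  r_T1=6
  14) LOAD T2:  M=6  r_T2=6
  15) CAS  T2:  M=7  r_T2=6 ✓
  16) CAS  T1:  M=7  r_T1=6 ✗
  17) LOAD T1:  M=7  r_T1=7
  18) CAS  T1:  M=8  r_T1=7 ✓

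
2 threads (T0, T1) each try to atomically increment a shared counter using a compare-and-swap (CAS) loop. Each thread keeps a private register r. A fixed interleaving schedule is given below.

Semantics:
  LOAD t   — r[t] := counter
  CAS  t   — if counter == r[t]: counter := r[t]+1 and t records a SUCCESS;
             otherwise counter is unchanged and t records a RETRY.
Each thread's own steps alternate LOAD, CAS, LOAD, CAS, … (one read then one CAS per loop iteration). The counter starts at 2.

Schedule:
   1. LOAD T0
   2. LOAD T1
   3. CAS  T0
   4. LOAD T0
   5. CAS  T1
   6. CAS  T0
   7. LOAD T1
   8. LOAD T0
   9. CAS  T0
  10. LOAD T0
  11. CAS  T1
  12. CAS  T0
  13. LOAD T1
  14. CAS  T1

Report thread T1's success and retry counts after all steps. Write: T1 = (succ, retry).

   1) LOAD T0:  M=2  r_T0=2
   2) LOAD T1:  M=2  r_T1=2
   3) CAS  T0:  M=3  r_T0=2 ✓
   4) LOAD T0:  M=3  r_T0=3
   5) CAS  T1:  M=3  r_T1=2 ✗
   6) CAS  T0:  M=4  r_T0=3 ✓
   7) LOAD T1:  M=4  r_T1=4
   8) LOAD T0:  M=4  r_T0=4
   9) CAS  T0:  M=5  r_T0=4 ✓
  10) LOAD T0:  M=5  r_T0=5
  11) CAS  T1:  M=5  r_T1=4 ✗
  12) CAS  T0:  M=6  r_T0=5 ✓
  13) LOAD T1:  M=6  r_T1=6
  14) CAS  T1:  M=7  r_T1=6 ✓

T1 = (1, 2)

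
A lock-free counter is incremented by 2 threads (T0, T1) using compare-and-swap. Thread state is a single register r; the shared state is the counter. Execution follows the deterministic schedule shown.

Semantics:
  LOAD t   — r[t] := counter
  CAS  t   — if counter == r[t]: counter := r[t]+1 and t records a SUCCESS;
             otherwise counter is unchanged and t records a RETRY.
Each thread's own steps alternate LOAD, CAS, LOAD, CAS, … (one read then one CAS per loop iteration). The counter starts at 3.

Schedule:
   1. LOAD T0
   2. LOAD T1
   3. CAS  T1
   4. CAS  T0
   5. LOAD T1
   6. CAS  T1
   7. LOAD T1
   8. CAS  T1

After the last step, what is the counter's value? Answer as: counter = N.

counter = 6

   1) LOAD T0:  M=3  r_T0=3
   2) LOAD T1:  M=3  r_T1=3
   3) CAS  T1:  M=4  r_T1=3 ✓
   4) CAS  T0:  M=4  r_T0=3 ✗
   5) LOAD T1:  M=4  r_T1=4
   6) CAS  T1:  M=5  r_T1=4 ✓
   7) LOAD T1:  M=5  r_T1=5
   8) CAS  T1:  M=6  r_T1=5 ✓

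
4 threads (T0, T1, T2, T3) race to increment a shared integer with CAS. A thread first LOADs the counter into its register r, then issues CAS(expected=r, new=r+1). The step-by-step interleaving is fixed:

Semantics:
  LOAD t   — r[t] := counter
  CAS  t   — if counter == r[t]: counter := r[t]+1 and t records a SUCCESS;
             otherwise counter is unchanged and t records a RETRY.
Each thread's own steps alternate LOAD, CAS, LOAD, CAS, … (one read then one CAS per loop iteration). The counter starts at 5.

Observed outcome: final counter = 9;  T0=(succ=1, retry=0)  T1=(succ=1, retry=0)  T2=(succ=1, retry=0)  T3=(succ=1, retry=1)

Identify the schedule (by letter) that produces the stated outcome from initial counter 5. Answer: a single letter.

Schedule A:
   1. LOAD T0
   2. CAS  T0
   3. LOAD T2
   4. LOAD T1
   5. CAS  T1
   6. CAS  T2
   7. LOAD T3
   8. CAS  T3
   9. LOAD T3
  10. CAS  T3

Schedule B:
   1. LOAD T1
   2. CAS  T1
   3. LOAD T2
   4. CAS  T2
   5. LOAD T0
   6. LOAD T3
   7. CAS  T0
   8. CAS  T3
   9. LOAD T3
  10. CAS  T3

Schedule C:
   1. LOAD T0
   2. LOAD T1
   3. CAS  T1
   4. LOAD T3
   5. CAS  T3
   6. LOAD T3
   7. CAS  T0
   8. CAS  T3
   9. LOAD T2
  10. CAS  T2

Simulating candidate B:
1. LOAD T1 → mem=5 r[T1]=5 [LOAD]
2. CAS T1 → mem=6 r[T1]=5 [OK]
3. LOAD T2 → mem=6 r[T2]=6 [LOAD]
4. CAS T2 → mem=7 r[T2]=6 [OK]
5. LOAD T0 → mem=7 r[T0]=7 [LOAD]
6. LOAD T3 → mem=7 r[T3]=7 [LOAD]
7. CAS T0 → mem=8 r[T0]=7 [OK]
8. CAS T3 → mem=8 r[T3]=7 [RETRY]
9. LOAD T3 → mem=8 r[T3]=8 [LOAD]
10. CAS T3 → mem=9 r[T3]=8 [OK]

B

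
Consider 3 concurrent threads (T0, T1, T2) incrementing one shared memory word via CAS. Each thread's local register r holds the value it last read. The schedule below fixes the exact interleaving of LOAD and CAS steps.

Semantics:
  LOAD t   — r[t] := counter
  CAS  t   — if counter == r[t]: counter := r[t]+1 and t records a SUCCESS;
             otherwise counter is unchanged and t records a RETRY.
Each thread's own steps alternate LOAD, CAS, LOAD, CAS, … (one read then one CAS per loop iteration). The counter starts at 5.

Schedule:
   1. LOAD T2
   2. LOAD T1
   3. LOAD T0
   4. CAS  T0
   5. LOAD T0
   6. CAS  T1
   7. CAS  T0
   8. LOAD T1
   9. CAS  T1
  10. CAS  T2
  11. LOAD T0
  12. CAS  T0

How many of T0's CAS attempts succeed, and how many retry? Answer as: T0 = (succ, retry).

   1) LOAD T2:  M=5  r_T2=5
   2) LOAD T1:  M=5  r_T1=5
   3) LOAD T0:  M=5  r_T0=5
   4) CAS  T0:  M=6  r_T0=5 ✓
   5) LOAD T0:  M=6  r_T0=6
   6) CAS  T1:  M=6  r_T1=5 ✗
   7) CAS  T0:  M=7  r_T0=6 ✓
   8) LOAD T1:  M=7  r_T1=7
   9) CAS  T1:  M=8  r_T1=7 ✓
  10) CAS  T2:  M=8  r_T2=5 ✗
  11) LOAD T0:  M=8  r_T0=8
  12) CAS  T0:  M=9  r_T0=8 ✓

T0 = (3, 0)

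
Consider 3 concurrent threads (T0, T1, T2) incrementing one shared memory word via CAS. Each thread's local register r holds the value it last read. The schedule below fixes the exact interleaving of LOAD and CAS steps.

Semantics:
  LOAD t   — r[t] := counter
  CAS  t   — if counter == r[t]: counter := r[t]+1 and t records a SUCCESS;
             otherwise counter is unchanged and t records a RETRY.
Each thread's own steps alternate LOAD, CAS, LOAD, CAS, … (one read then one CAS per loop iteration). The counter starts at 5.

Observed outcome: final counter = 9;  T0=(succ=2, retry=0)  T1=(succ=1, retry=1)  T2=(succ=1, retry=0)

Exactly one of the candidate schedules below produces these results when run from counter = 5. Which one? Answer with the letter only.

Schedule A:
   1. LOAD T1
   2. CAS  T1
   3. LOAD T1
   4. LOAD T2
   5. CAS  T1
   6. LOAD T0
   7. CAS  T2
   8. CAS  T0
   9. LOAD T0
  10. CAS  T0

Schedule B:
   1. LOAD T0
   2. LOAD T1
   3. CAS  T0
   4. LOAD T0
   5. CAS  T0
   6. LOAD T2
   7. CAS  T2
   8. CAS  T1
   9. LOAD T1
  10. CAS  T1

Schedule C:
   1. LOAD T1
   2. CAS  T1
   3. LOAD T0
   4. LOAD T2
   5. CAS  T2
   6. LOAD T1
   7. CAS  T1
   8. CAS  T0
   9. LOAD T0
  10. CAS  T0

B

Simulating candidate B:
   1) LOAD T0:  M=5  r_T0=5
   2) LOAD T1:  M=5  r_T1=5
   3) CAS  T0:  M=6  r_T0=5 ✓
   4) LOAD T0:  M=6  r_T0=6
   5) CAS  T0:  M=7  r_T0=6 ✓
   6) LOAD T2:  M=7  r_T2=7
   7) CAS  T2:  M=8  r_T2=7 ✓
   8) CAS  T1:  M=8  r_T1=5 ✗
   9) LOAD T1:  M=8  r_T1=8
  10) CAS  T1:  M=9  r_T1=8 ✓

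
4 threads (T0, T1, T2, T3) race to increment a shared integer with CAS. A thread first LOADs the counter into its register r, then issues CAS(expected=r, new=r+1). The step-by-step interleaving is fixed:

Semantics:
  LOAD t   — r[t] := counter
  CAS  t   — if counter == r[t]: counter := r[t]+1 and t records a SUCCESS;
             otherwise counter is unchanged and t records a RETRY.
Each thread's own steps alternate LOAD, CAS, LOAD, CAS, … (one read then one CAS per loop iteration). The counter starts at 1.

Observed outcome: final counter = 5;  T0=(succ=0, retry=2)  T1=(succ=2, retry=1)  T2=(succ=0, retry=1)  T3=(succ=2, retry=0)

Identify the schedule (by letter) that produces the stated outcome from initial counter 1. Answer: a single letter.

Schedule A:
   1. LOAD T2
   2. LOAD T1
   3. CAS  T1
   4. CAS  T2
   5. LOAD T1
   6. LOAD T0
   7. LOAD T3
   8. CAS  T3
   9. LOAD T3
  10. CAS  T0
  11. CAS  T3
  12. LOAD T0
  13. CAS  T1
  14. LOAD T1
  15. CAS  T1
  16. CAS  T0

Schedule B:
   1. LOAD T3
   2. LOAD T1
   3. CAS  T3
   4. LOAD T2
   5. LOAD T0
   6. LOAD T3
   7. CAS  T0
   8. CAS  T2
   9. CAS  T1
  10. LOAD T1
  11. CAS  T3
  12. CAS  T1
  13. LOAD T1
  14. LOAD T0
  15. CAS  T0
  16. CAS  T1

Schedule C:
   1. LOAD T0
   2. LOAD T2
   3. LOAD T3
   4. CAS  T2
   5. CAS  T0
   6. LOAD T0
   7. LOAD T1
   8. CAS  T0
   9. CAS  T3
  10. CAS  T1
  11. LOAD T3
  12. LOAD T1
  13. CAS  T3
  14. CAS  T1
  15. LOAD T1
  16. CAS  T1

A

Run A:
   1) LOAD T2:  M=1  r_T2=1
   2) LOAD T1:  M=1  r_T1=1
   3) CAS  T1:  M=2  r_T1=1 ✓
   4) CAS  T2:  M=2  r_T2=1 ✗
   5) LOAD T1:  M=2  r_T1=2
   6) LOAD T0:  M=2  r_T0=2
   7) LOAD T3:  M=2  r_T3=2
   8) CAS  T3:  M=3  r_T3=2 ✓
   9) LOAD T3:  M=3  r_T3=3
  10) CAS  T0:  M=3  r_T0=2 ✗
  11) CAS  T3:  M=4  r_T3=3 ✓
  12) LOAD T0:  M=4  r_T0=4
  13) CAS  T1:  M=4  r_T1=2 ✗
  14) LOAD T1:  M=4  r_T1=4
  15) CAS  T1:  M=5  r_T1=4 ✓
  16) CAS  T0:  M=5  r_T0=4 ✗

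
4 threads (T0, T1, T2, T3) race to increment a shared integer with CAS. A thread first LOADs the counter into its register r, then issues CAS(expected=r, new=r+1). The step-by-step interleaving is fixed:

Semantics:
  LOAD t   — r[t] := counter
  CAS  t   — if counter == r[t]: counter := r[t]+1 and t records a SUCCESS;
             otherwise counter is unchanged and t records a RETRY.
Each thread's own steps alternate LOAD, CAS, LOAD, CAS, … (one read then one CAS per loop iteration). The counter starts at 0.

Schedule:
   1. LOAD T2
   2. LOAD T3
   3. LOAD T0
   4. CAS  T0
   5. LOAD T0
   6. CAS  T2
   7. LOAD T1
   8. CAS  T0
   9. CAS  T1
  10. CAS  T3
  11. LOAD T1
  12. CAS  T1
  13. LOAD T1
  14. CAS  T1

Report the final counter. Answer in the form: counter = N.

counter = 4

#1 T2 reads 0
#2 T3 reads 0
#3 T0 reads 0
#4 T0 CAS(0→1) writes; counter now 1
#5 T0 reads 1
#6 T2 CAS(0→1) fails; counter now 1
#7 T1 reads 1
#8 T0 CAS(1→2) writes; counter now 2
#9 T1 CAS(1→2) fails; counter now 2
#10 T3 CAS(0→1) fails; counter now 2
#11 T1 reads 2
#12 T1 CAS(2→3) writes; counter now 3
#13 T1 reads 3
#14 T1 CAS(3→4) writes; counter now 4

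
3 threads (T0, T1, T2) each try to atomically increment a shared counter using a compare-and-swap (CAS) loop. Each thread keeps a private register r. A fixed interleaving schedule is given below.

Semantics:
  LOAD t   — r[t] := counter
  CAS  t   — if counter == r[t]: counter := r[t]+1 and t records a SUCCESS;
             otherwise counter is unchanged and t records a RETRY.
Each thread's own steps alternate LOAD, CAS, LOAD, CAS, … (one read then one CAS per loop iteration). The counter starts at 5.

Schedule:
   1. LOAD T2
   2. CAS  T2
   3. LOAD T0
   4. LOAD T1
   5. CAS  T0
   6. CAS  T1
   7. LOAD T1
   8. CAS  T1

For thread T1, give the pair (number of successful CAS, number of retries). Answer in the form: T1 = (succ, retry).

[1] T2.load  rd  (counter 5, T2.r 5)
[2] T2.cas  hit  (counter 6, T2.r 5)
[3] T0.load  rd  (counter 6, T0.r 6)
[4] T1.load  rd  (counter 6, T1.r 6)
[5] T0.cas  hit  (counter 7, T0.r 6)
[6] T1.cas  miss  (counter 7, T1.r 6)
[7] T1.load  rd  (counter 7, T1.r 7)
[8] T1.cas  hit  (counter 8, T1.r 7)

T1 = (1, 1)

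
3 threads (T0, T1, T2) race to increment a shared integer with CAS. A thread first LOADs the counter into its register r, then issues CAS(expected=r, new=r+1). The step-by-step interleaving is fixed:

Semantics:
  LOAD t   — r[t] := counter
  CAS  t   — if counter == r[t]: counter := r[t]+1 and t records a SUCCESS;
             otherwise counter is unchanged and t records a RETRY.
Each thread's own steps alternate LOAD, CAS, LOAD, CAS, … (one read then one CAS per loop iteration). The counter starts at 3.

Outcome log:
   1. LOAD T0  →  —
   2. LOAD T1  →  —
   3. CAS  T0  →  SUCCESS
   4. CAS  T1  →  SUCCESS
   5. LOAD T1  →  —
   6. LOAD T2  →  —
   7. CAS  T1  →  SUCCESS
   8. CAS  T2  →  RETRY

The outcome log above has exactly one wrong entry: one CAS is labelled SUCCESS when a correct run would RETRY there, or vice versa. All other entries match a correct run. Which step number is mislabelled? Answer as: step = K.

step = 4

Re-executing:
[1] T0.load  rd  (counter 3, T0.r 3)
[2] T1.load  rd  (counter 3, T1.r 3)
[3] T0.cas  hit  (counter 4, T0.r 3)
[4] T1.cas  miss  (counter 4, T1.r 3)
[5] T1.load  rd  (counter 4, T1.r 4)
[6] T2.load  rd  (counter 4, T2.r 4)
[7] T1.cas  hit  (counter 5, T1.r 4)
[8] T2.cas  miss  (counter 5, T2.r 4)
Flip is step 4.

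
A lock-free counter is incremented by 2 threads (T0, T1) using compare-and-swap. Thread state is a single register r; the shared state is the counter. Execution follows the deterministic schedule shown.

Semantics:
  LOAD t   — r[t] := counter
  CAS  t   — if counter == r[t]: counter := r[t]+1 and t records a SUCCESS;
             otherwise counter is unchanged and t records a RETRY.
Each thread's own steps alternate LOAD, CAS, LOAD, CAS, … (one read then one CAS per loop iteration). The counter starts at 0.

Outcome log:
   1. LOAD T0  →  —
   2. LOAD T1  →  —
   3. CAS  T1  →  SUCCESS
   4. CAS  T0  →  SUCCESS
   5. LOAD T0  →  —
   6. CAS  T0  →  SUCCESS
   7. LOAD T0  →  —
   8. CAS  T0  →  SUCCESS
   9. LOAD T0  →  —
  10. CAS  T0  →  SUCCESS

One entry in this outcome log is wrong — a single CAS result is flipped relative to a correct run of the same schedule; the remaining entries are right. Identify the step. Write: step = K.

Reference trace:
step 1: T0 LOAD ⇒ load; ctr=0 reg=0
step 2: T1 LOAD ⇒ load; ctr=0 reg=0
step 3: T1 CAS ⇒ ok; ctr=1 reg=0
step 4: T0 CAS ⇒ retry; ctr=1 reg=0
step 5: T0 LOAD ⇒ load; ctr=1 reg=1
step 6: T0 CAS ⇒ ok; ctr=2 reg=1
step 7: T0 LOAD ⇒ load; ctr=2 reg=2
step 8: T0 CAS ⇒ ok; ctr=3 reg=2
step 9: T0 LOAD ⇒ load; ctr=3 reg=3
step 10: T0 CAS ⇒ ok; ctr=4 reg=3
Log disagrees first at step 4.

step = 4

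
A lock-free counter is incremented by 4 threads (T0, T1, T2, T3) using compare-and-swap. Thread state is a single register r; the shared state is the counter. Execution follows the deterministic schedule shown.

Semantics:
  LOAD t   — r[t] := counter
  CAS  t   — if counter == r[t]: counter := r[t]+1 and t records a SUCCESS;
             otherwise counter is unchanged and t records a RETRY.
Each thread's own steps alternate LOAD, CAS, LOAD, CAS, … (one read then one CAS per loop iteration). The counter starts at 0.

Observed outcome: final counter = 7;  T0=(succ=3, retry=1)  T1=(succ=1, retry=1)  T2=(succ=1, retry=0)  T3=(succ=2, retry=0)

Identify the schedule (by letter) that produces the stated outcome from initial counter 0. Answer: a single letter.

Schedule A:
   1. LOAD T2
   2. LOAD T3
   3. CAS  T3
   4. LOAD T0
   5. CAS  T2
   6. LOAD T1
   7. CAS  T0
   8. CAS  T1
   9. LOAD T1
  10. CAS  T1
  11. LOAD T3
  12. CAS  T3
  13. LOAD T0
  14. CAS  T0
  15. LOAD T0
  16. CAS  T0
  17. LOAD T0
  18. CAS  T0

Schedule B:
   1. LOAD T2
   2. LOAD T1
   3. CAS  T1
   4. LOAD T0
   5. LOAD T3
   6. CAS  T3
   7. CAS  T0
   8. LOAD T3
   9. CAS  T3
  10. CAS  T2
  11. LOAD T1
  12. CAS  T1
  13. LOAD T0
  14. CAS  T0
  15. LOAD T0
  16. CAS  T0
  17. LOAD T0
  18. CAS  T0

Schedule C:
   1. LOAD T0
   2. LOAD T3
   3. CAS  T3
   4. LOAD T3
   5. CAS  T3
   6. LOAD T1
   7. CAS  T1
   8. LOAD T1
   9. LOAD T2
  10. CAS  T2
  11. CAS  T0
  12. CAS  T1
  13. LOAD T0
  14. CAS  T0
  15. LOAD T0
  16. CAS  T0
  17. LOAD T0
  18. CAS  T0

C

Tracing schedule C:
T0 LOAD — after: cnt=0, r=0 — load
T3 LOAD — after: cnt=0, r=0 — load
T3 CAS — after: cnt=1, r=0 — ok
T3 LOAD — after: cnt=1, r=1 — load
T3 CAS — after: cnt=2, r=1 — ok
T1 LOAD — after: cnt=2, r=2 — load
T1 CAS — after: cnt=3, r=2 — ok
T1 LOAD — after: cnt=3, r=3 — load
T2 LOAD — after: cnt=3, r=3 — load
T2 CAS — after: cnt=4, r=3 — ok
T0 CAS — after: cnt=4, r=0 — retry
T1 CAS — after: cnt=4, r=3 — retry
T0 LOAD — after: cnt=4, r=4 — load
T0 CAS — after: cnt=5, r=4 — ok
T0 LOAD — after: cnt=5, r=5 — load
T0 CAS — after: cnt=6, r=5 — ok
T0 LOAD — after: cnt=6, r=6 — load
T0 CAS — after: cnt=7, r=6 — ok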